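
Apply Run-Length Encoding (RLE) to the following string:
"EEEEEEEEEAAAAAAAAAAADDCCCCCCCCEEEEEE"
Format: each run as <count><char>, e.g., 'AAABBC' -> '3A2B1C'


Scanning runs left to right:
  i=0: run of 'E' x 9 -> '9E'
  i=9: run of 'A' x 11 -> '11A'
  i=20: run of 'D' x 2 -> '2D'
  i=22: run of 'C' x 8 -> '8C'
  i=30: run of 'E' x 6 -> '6E'

RLE = 9E11A2D8C6E


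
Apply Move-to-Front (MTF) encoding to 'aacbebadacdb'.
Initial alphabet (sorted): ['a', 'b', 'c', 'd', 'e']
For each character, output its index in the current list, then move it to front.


MTF encoding:
'a': index 0 in ['a', 'b', 'c', 'd', 'e'] -> ['a', 'b', 'c', 'd', 'e']
'a': index 0 in ['a', 'b', 'c', 'd', 'e'] -> ['a', 'b', 'c', 'd', 'e']
'c': index 2 in ['a', 'b', 'c', 'd', 'e'] -> ['c', 'a', 'b', 'd', 'e']
'b': index 2 in ['c', 'a', 'b', 'd', 'e'] -> ['b', 'c', 'a', 'd', 'e']
'e': index 4 in ['b', 'c', 'a', 'd', 'e'] -> ['e', 'b', 'c', 'a', 'd']
'b': index 1 in ['e', 'b', 'c', 'a', 'd'] -> ['b', 'e', 'c', 'a', 'd']
'a': index 3 in ['b', 'e', 'c', 'a', 'd'] -> ['a', 'b', 'e', 'c', 'd']
'd': index 4 in ['a', 'b', 'e', 'c', 'd'] -> ['d', 'a', 'b', 'e', 'c']
'a': index 1 in ['d', 'a', 'b', 'e', 'c'] -> ['a', 'd', 'b', 'e', 'c']
'c': index 4 in ['a', 'd', 'b', 'e', 'c'] -> ['c', 'a', 'd', 'b', 'e']
'd': index 2 in ['c', 'a', 'd', 'b', 'e'] -> ['d', 'c', 'a', 'b', 'e']
'b': index 3 in ['d', 'c', 'a', 'b', 'e'] -> ['b', 'd', 'c', 'a', 'e']


Output: [0, 0, 2, 2, 4, 1, 3, 4, 1, 4, 2, 3]


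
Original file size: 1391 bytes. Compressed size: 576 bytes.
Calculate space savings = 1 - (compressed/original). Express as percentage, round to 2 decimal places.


ratio = compressed/original = 576/1391 = 0.414091
savings = 1 - ratio = 1 - 0.414091 = 0.585909
as a percentage: 0.585909 * 100 = 58.59%

Space savings = 1 - 576/1391 = 58.59%


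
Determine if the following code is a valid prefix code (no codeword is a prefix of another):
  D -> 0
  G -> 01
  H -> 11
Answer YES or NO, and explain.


Checking each pair (does one codeword prefix another?):
  D='0' vs G='01': prefix -- VIOLATION

NO -- this is NOT a valid prefix code. D (0) is a prefix of G (01).


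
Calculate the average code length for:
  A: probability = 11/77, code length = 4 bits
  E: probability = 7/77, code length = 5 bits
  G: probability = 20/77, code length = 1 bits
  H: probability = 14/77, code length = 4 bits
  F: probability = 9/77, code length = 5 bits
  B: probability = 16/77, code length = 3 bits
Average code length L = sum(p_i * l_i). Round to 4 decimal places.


Weighted contributions p_i * l_i:
  A: (11/77) * 4 = 44/77
  E: (7/77) * 5 = 35/77
  G: (20/77) * 1 = 20/77
  H: (14/77) * 4 = 56/77
  F: (9/77) * 5 = 45/77
  B: (16/77) * 3 = 48/77
Sum = (44 + 35 + 20 + 56 + 45 + 48)/77 = 248/77

L = 248/77 = 3.2208 bits/symbol


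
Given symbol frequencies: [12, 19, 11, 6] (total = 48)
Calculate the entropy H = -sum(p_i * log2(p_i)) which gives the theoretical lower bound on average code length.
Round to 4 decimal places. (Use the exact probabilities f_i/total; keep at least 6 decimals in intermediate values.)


Per-symbol terms -p_i * log2(p_i) with p_i = f_i/48:
  p = 12/48 = 0.250000: log2(p) = -2.000000, -p*log2(p) = 0.500000
  p = 19/48 = 0.395833: log2(p) = -1.337035, -p*log2(p) = 0.529243
  p = 11/48 = 0.229167: log2(p) = -2.125531, -p*log2(p) = 0.487101
  p = 6/48 = 0.125000: log2(p) = -3.000000, -p*log2(p) = 0.375000
H = 0.500000 + 0.529243 + 0.487101 + 0.375000 = 1.891344

H = 1.8913 bits/symbol


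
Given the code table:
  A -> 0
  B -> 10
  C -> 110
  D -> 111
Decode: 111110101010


Decoding:
111 -> D
110 -> C
10 -> B
10 -> B
10 -> B


Result: DCBBB


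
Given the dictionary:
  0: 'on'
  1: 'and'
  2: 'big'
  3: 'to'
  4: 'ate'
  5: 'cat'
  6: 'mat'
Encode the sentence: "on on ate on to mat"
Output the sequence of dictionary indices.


Look up each word in the dictionary:
  'on' -> 0
  'on' -> 0
  'ate' -> 4
  'on' -> 0
  'to' -> 3
  'mat' -> 6

Encoded: [0, 0, 4, 0, 3, 6]


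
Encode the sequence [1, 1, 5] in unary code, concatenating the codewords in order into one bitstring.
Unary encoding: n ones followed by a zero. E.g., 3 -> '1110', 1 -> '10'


Encode each number as n ones followed by a terminating 0:
  1 -> 10 (2 bits)
  1 -> 10 (2 bits)
  5 -> 111110 (6 bits)
Total length = 2 + 2 + 6 = 10 bits.

Unary([1, 1, 5]) = 1010111110 (10 bits)


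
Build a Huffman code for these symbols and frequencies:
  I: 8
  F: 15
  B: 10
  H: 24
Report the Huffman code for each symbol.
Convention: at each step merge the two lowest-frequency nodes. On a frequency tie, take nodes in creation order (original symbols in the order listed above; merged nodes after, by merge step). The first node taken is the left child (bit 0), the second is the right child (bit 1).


Huffman tree construction:
Step 1: Merge I(8) + B(10) = 18
Step 2: Merge F(15) + (I+B)(18) = 33
Step 3: Merge H(24) + (F+(I+B))(33) = 57
Read each symbol's code off the tree from the root (left child = 0, right child = 1).

Codes:
  I: 110 (length 3)
  F: 10 (length 2)
  B: 111 (length 3)
  H: 0 (length 1)
Average code length: 108/57 = 1.8947 bits/symbol


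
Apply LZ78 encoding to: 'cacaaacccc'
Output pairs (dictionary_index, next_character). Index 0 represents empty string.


LZ78 encoding steps:
Dictionary: {0: ''}
Step 1: w='' (idx 0), next='c' -> output (0, 'c'), add 'c' as idx 1
Step 2: w='' (idx 0), next='a' -> output (0, 'a'), add 'a' as idx 2
Step 3: w='c' (idx 1), next='a' -> output (1, 'a'), add 'ca' as idx 3
Step 4: w='a' (idx 2), next='a' -> output (2, 'a'), add 'aa' as idx 4
Step 5: w='c' (idx 1), next='c' -> output (1, 'c'), add 'cc' as idx 5
Step 6: w='cc' (idx 5), end of input -> output (5, '')


Encoded: [(0, 'c'), (0, 'a'), (1, 'a'), (2, 'a'), (1, 'c'), (5, '')]


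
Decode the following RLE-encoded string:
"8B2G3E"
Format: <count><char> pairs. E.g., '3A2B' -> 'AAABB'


Expanding each <count><char> pair:
  8B -> 'BBBBBBBB'
  2G -> 'GG'
  3E -> 'EEE'

Decoded = BBBBBBBBGGEEE


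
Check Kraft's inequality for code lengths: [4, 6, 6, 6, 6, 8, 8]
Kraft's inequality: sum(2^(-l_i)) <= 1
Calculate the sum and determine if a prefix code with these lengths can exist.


Sum = 2^(-4) + 2^(-6) + 2^(-6) + 2^(-6) + 2^(-6) + 2^(-8) + 2^(-8)
    = 0.0625 + 0.015625 + 0.015625 + 0.015625 + 0.015625 + 0.00390625 + 0.00390625
    = 34/256 = 0.1328125
Since 0.1328125 <= 1, Kraft's inequality IS satisfied.
A prefix code with these lengths CAN exist.

Kraft sum = 0.1328125. Satisfied.


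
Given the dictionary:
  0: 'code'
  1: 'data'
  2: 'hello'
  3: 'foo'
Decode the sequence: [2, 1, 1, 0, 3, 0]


Look up each index in the dictionary:
  2 -> 'hello'
  1 -> 'data'
  1 -> 'data'
  0 -> 'code'
  3 -> 'foo'
  0 -> 'code'

Decoded: "hello data data code foo code"


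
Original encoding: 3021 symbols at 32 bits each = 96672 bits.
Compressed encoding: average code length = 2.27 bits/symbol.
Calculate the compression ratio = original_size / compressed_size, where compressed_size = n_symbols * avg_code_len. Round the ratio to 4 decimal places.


original_size = n_symbols * orig_bits = 3021 * 32 = 96672 bits
compressed_size = n_symbols * avg_code_len = 3021 * 2.27 = 6857.67 bits
ratio = original_size / compressed_size = 96672 / 6857.67 = 14.0969

Compression ratio = 14.0969


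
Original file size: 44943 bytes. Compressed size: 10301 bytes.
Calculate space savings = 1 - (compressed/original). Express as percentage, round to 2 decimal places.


ratio = compressed/original = 10301/44943 = 0.229201
savings = 1 - ratio = 1 - 0.229201 = 0.770799
as a percentage: 0.770799 * 100 = 77.08%

Space savings = 1 - 10301/44943 = 77.08%


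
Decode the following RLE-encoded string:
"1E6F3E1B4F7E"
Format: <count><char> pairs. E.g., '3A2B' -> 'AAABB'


Expanding each <count><char> pair:
  1E -> 'E'
  6F -> 'FFFFFF'
  3E -> 'EEE'
  1B -> 'B'
  4F -> 'FFFF'
  7E -> 'EEEEEEE'

Decoded = EFFFFFFEEEBFFFFEEEEEEE


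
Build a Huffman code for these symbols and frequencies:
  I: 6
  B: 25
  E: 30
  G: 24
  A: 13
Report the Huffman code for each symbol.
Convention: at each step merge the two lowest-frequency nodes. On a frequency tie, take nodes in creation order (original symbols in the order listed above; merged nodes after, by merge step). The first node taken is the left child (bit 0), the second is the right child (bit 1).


Huffman tree construction:
Step 1: Merge I(6) + A(13) = 19
Step 2: Merge (I+A)(19) + G(24) = 43
Step 3: Merge B(25) + E(30) = 55
Step 4: Merge ((I+A)+G)(43) + (B+E)(55) = 98
Read each symbol's code off the tree from the root (left child = 0, right child = 1).

Codes:
  I: 000 (length 3)
  B: 10 (length 2)
  E: 11 (length 2)
  G: 01 (length 2)
  A: 001 (length 3)
Average code length: 215/98 = 2.1939 bits/symbol


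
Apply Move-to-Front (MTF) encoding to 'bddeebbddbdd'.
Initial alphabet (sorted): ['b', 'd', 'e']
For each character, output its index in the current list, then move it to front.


MTF encoding:
'b': index 0 in ['b', 'd', 'e'] -> ['b', 'd', 'e']
'd': index 1 in ['b', 'd', 'e'] -> ['d', 'b', 'e']
'd': index 0 in ['d', 'b', 'e'] -> ['d', 'b', 'e']
'e': index 2 in ['d', 'b', 'e'] -> ['e', 'd', 'b']
'e': index 0 in ['e', 'd', 'b'] -> ['e', 'd', 'b']
'b': index 2 in ['e', 'd', 'b'] -> ['b', 'e', 'd']
'b': index 0 in ['b', 'e', 'd'] -> ['b', 'e', 'd']
'd': index 2 in ['b', 'e', 'd'] -> ['d', 'b', 'e']
'd': index 0 in ['d', 'b', 'e'] -> ['d', 'b', 'e']
'b': index 1 in ['d', 'b', 'e'] -> ['b', 'd', 'e']
'd': index 1 in ['b', 'd', 'e'] -> ['d', 'b', 'e']
'd': index 0 in ['d', 'b', 'e'] -> ['d', 'b', 'e']


Output: [0, 1, 0, 2, 0, 2, 0, 2, 0, 1, 1, 0]


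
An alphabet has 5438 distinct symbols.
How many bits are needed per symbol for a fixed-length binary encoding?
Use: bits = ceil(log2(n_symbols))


log2(5438) = 12.4089
Bracket: 2^12 = 4096 < 5438 <= 2^13 = 8192
So ceil(log2(5438)) = 13

bits = ceil(log2(5438)) = ceil(12.4089) = 13 bits


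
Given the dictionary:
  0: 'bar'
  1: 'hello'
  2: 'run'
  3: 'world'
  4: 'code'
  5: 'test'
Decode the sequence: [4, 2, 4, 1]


Look up each index in the dictionary:
  4 -> 'code'
  2 -> 'run'
  4 -> 'code'
  1 -> 'hello'

Decoded: "code run code hello"


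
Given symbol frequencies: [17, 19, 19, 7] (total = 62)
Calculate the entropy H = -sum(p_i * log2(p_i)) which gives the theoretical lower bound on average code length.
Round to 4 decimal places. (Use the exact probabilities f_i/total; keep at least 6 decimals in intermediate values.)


Per-symbol terms -p_i * log2(p_i) with p_i = f_i/62:
  p = 17/62 = 0.274194: log2(p) = -1.866733, -p*log2(p) = 0.511846
  p = 19/62 = 0.306452: log2(p) = -1.706269, -p*log2(p) = 0.522889
  p = 19/62 = 0.306452: log2(p) = -1.706269, -p*log2(p) = 0.522889
  p = 7/62 = 0.112903: log2(p) = -3.146841, -p*log2(p) = 0.355289
H = 0.511846 + 0.522889 + 0.522889 + 0.355289 = 1.912913

H = 1.9129 bits/symbol


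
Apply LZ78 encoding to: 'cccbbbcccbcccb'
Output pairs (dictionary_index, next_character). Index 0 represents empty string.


LZ78 encoding steps:
Dictionary: {0: ''}
Step 1: w='' (idx 0), next='c' -> output (0, 'c'), add 'c' as idx 1
Step 2: w='c' (idx 1), next='c' -> output (1, 'c'), add 'cc' as idx 2
Step 3: w='' (idx 0), next='b' -> output (0, 'b'), add 'b' as idx 3
Step 4: w='b' (idx 3), next='b' -> output (3, 'b'), add 'bb' as idx 4
Step 5: w='cc' (idx 2), next='c' -> output (2, 'c'), add 'ccc' as idx 5
Step 6: w='b' (idx 3), next='c' -> output (3, 'c'), add 'bc' as idx 6
Step 7: w='cc' (idx 2), next='b' -> output (2, 'b'), add 'ccb' as idx 7


Encoded: [(0, 'c'), (1, 'c'), (0, 'b'), (3, 'b'), (2, 'c'), (3, 'c'), (2, 'b')]


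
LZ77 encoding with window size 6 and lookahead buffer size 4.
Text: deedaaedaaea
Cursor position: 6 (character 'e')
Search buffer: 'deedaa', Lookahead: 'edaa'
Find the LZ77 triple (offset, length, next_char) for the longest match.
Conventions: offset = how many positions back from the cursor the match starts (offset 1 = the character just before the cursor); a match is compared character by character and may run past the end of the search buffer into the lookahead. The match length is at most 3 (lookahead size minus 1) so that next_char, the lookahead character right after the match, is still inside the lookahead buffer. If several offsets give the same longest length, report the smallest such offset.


Try each offset into the search buffer:
  offset=1 (pos 5, char 'a'): match length 0
  offset=2 (pos 4, char 'a'): match length 0
  offset=3 (pos 3, char 'd'): match length 0
  offset=4 (pos 2, char 'e'): match length 3
  offset=5 (pos 1, char 'e'): match length 1
  offset=6 (pos 0, char 'd'): match length 0
Longest match has length 3 at offset 4.
next_char = character at position 6 + 3 = 9 -> 'a'

Best match: offset=4, length=3 (matching 'eda' starting at position 2)
LZ77 triple: (4, 3, 'a')


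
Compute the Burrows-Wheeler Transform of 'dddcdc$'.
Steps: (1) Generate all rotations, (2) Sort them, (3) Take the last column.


Rotations (sorted):
  0: $dddcdc -> last char: c
  1: c$dddcd -> last char: d
  2: cdc$ddd -> last char: d
  3: dc$dddc -> last char: c
  4: dcdc$dd -> last char: d
  5: ddcdc$d -> last char: d
  6: dddcdc$ -> last char: $


BWT = cddcdd$


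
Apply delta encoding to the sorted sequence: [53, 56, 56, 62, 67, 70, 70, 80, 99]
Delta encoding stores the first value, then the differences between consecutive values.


First value: 53
Deltas:
  56 - 53 = 3
  56 - 56 = 0
  62 - 56 = 6
  67 - 62 = 5
  70 - 67 = 3
  70 - 70 = 0
  80 - 70 = 10
  99 - 80 = 19


Delta encoded: [53, 3, 0, 6, 5, 3, 0, 10, 19]


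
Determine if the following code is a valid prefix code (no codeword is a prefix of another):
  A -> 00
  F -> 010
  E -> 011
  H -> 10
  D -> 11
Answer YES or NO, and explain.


Checking each pair (does one codeword prefix another?):
  A='00' vs F='010': no prefix
  A='00' vs E='011': no prefix
  A='00' vs H='10': no prefix
  A='00' vs D='11': no prefix
  F='010' vs A='00': no prefix
  F='010' vs E='011': no prefix
  F='010' vs H='10': no prefix
  F='010' vs D='11': no prefix
  E='011' vs A='00': no prefix
  E='011' vs F='010': no prefix
  E='011' vs H='10': no prefix
  E='011' vs D='11': no prefix
  H='10' vs A='00': no prefix
  H='10' vs F='010': no prefix
  H='10' vs E='011': no prefix
  H='10' vs D='11': no prefix
  D='11' vs A='00': no prefix
  D='11' vs F='010': no prefix
  D='11' vs E='011': no prefix
  D='11' vs H='10': no prefix
No violation found over all pairs.

YES -- this is a valid prefix code. No codeword is a prefix of any other codeword.


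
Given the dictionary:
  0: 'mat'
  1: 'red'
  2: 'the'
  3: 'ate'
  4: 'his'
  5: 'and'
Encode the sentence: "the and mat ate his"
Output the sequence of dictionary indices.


Look up each word in the dictionary:
  'the' -> 2
  'and' -> 5
  'mat' -> 0
  'ate' -> 3
  'his' -> 4

Encoded: [2, 5, 0, 3, 4]


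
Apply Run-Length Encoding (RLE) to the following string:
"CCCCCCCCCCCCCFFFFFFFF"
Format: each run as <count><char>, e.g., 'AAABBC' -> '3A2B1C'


Scanning runs left to right:
  i=0: run of 'C' x 13 -> '13C'
  i=13: run of 'F' x 8 -> '8F'

RLE = 13C8F


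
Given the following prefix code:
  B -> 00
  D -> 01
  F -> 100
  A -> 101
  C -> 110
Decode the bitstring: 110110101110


Decoding step by step:
Bits 110 -> C
Bits 110 -> C
Bits 101 -> A
Bits 110 -> C


Decoded message: CCAC


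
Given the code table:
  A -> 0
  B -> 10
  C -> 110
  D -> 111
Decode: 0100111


Decoding:
0 -> A
10 -> B
0 -> A
111 -> D


Result: ABAD


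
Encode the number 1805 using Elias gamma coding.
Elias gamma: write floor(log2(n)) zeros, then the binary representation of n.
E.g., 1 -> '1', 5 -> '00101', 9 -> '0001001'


num_bits = floor(log2(1805)) + 1 = 11
leading_zeros = num_bits - 1 = 10
binary(1805) = 11100001101

Elias gamma(1805) = '0000000000' + '11100001101' = 000000000011100001101 (21 bits)


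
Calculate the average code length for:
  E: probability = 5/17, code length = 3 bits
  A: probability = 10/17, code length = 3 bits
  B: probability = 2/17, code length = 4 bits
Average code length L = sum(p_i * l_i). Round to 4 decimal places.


Weighted contributions p_i * l_i:
  E: (5/17) * 3 = 15/17
  A: (10/17) * 3 = 30/17
  B: (2/17) * 4 = 8/17
Sum = (15 + 30 + 8)/17 = 53/17

L = 53/17 = 3.1176 bits/symbol


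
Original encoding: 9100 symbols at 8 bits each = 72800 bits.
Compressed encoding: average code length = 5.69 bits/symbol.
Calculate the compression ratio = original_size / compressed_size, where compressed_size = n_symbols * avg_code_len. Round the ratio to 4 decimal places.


original_size = n_symbols * orig_bits = 9100 * 8 = 72800 bits
compressed_size = n_symbols * avg_code_len = 9100 * 5.69 = 51779.0 bits
ratio = original_size / compressed_size = 72800 / 51779.0 = 1.406

Compression ratio = 1.406


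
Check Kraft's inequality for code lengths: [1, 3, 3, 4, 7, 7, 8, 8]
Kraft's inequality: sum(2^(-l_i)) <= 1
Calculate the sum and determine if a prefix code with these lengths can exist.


Sum = 2^(-1) + 2^(-3) + 2^(-3) + 2^(-4) + 2^(-7) + 2^(-7) + 2^(-8) + 2^(-8)
    = 0.5 + 0.125 + 0.125 + 0.0625 + 0.0078125 + 0.0078125 + 0.00390625 + 0.00390625
    = 214/256 = 0.8359375
Since 0.8359375 <= 1, Kraft's inequality IS satisfied.
A prefix code with these lengths CAN exist.

Kraft sum = 0.8359375. Satisfied.


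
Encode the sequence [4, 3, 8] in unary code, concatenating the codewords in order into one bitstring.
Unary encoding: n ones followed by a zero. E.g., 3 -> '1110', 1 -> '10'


Encode each number as n ones followed by a terminating 0:
  4 -> 11110 (5 bits)
  3 -> 1110 (4 bits)
  8 -> 111111110 (9 bits)
Total length = 5 + 4 + 9 = 18 bits.

Unary([4, 3, 8]) = 111101110111111110 (18 bits)


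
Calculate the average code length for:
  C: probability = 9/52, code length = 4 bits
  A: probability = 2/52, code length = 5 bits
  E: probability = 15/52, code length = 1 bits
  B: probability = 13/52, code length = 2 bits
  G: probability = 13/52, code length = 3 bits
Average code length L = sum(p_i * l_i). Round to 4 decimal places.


Weighted contributions p_i * l_i:
  C: (9/52) * 4 = 36/52
  A: (2/52) * 5 = 10/52
  E: (15/52) * 1 = 15/52
  B: (13/52) * 2 = 26/52
  G: (13/52) * 3 = 39/52
Sum = (36 + 10 + 15 + 26 + 39)/52 = 126/52

L = 126/52 = 2.4231 bits/symbol


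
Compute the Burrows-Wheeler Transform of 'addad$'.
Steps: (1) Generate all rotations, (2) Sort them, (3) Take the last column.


Rotations (sorted):
  0: $addad -> last char: d
  1: ad$add -> last char: d
  2: addad$ -> last char: $
  3: d$adda -> last char: a
  4: dad$ad -> last char: d
  5: ddad$a -> last char: a


BWT = dd$ada


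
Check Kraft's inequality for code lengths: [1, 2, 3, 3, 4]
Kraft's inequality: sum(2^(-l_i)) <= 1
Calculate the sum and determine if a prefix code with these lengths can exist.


Sum = 2^(-1) + 2^(-2) + 2^(-3) + 2^(-3) + 2^(-4)
    = 0.5 + 0.25 + 0.125 + 0.125 + 0.0625
    = 17/16 = 1.0625
Since 1.0625 > 1, Kraft's inequality is NOT satisfied.
A prefix code with these lengths CANNOT exist.

Kraft sum = 1.0625. Not satisfied.


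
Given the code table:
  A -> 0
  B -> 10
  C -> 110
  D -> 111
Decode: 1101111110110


Decoding:
110 -> C
111 -> D
111 -> D
0 -> A
110 -> C


Result: CDDAC


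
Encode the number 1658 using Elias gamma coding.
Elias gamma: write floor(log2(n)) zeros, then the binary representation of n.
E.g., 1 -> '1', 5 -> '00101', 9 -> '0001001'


num_bits = floor(log2(1658)) + 1 = 11
leading_zeros = num_bits - 1 = 10
binary(1658) = 11001111010

Elias gamma(1658) = '0000000000' + '11001111010' = 000000000011001111010 (21 bits)


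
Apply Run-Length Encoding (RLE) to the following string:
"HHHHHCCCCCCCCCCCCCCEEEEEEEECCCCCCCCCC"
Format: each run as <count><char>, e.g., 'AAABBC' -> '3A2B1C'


Scanning runs left to right:
  i=0: run of 'H' x 5 -> '5H'
  i=5: run of 'C' x 14 -> '14C'
  i=19: run of 'E' x 8 -> '8E'
  i=27: run of 'C' x 10 -> '10C'

RLE = 5H14C8E10C


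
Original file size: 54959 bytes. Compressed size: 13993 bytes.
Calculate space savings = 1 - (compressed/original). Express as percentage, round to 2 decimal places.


ratio = compressed/original = 13993/54959 = 0.254608
savings = 1 - ratio = 1 - 0.254608 = 0.745392
as a percentage: 0.745392 * 100 = 74.54%

Space savings = 1 - 13993/54959 = 74.54%


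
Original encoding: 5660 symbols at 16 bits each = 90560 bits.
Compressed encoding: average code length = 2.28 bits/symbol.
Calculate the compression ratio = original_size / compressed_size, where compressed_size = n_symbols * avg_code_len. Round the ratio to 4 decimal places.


original_size = n_symbols * orig_bits = 5660 * 16 = 90560 bits
compressed_size = n_symbols * avg_code_len = 5660 * 2.28 = 12904.8 bits
ratio = original_size / compressed_size = 90560 / 12904.8 = 7.0175

Compression ratio = 7.0175


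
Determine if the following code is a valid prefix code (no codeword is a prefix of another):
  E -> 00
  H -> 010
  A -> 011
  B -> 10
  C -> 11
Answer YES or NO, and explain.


Checking each pair (does one codeword prefix another?):
  E='00' vs H='010': no prefix
  E='00' vs A='011': no prefix
  E='00' vs B='10': no prefix
  E='00' vs C='11': no prefix
  H='010' vs E='00': no prefix
  H='010' vs A='011': no prefix
  H='010' vs B='10': no prefix
  H='010' vs C='11': no prefix
  A='011' vs E='00': no prefix
  A='011' vs H='010': no prefix
  A='011' vs B='10': no prefix
  A='011' vs C='11': no prefix
  B='10' vs E='00': no prefix
  B='10' vs H='010': no prefix
  B='10' vs A='011': no prefix
  B='10' vs C='11': no prefix
  C='11' vs E='00': no prefix
  C='11' vs H='010': no prefix
  C='11' vs A='011': no prefix
  C='11' vs B='10': no prefix
No violation found over all pairs.

YES -- this is a valid prefix code. No codeword is a prefix of any other codeword.


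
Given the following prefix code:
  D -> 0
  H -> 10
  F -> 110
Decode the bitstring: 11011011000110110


Decoding step by step:
Bits 110 -> F
Bits 110 -> F
Bits 110 -> F
Bits 0 -> D
Bits 0 -> D
Bits 110 -> F
Bits 110 -> F


Decoded message: FFFDDFF


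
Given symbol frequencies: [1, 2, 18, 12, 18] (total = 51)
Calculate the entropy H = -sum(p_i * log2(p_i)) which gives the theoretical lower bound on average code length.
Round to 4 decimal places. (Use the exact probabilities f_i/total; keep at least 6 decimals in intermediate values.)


Per-symbol terms -p_i * log2(p_i) with p_i = f_i/51:
  p = 1/51 = 0.019608: log2(p) = -5.672425, -p*log2(p) = 0.111224
  p = 2/51 = 0.039216: log2(p) = -4.672425, -p*log2(p) = 0.183232
  p = 18/51 = 0.352941: log2(p) = -1.502500, -p*log2(p) = 0.530294
  p = 12/51 = 0.235294: log2(p) = -2.087463, -p*log2(p) = 0.491168
  p = 18/51 = 0.352941: log2(p) = -1.502500, -p*log2(p) = 0.530294
H = 0.111224 + 0.183232 + 0.530294 + 0.491168 + 0.530294 = 1.846212

H = 1.8462 bits/symbol


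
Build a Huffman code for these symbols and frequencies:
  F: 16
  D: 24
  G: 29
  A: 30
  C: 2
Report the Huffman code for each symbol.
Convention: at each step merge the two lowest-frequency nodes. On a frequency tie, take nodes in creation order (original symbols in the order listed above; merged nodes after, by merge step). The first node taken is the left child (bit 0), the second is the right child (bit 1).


Huffman tree construction:
Step 1: Merge C(2) + F(16) = 18
Step 2: Merge (C+F)(18) + D(24) = 42
Step 3: Merge G(29) + A(30) = 59
Step 4: Merge ((C+F)+D)(42) + (G+A)(59) = 101
Read each symbol's code off the tree from the root (left child = 0, right child = 1).

Codes:
  F: 001 (length 3)
  D: 01 (length 2)
  G: 10 (length 2)
  A: 11 (length 2)
  C: 000 (length 3)
Average code length: 220/101 = 2.1782 bits/symbol


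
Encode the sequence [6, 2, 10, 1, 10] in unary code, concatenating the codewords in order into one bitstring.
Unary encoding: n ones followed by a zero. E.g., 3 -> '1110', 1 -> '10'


Encode each number as n ones followed by a terminating 0:
  6 -> 1111110 (7 bits)
  2 -> 110 (3 bits)
  10 -> 11111111110 (11 bits)
  1 -> 10 (2 bits)
  10 -> 11111111110 (11 bits)
Total length = 7 + 3 + 11 + 2 + 11 = 34 bits.

Unary([6, 2, 10, 1, 10]) = 1111110110111111111101011111111110 (34 bits)


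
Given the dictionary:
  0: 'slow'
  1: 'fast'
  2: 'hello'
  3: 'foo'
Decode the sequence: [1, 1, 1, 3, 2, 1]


Look up each index in the dictionary:
  1 -> 'fast'
  1 -> 'fast'
  1 -> 'fast'
  3 -> 'foo'
  2 -> 'hello'
  1 -> 'fast'

Decoded: "fast fast fast foo hello fast"


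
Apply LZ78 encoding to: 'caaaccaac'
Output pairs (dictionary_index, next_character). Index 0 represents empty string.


LZ78 encoding steps:
Dictionary: {0: ''}
Step 1: w='' (idx 0), next='c' -> output (0, 'c'), add 'c' as idx 1
Step 2: w='' (idx 0), next='a' -> output (0, 'a'), add 'a' as idx 2
Step 3: w='a' (idx 2), next='a' -> output (2, 'a'), add 'aa' as idx 3
Step 4: w='c' (idx 1), next='c' -> output (1, 'c'), add 'cc' as idx 4
Step 5: w='aa' (idx 3), next='c' -> output (3, 'c'), add 'aac' as idx 5


Encoded: [(0, 'c'), (0, 'a'), (2, 'a'), (1, 'c'), (3, 'c')]


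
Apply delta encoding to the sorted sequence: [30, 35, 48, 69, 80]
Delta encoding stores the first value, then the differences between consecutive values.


First value: 30
Deltas:
  35 - 30 = 5
  48 - 35 = 13
  69 - 48 = 21
  80 - 69 = 11


Delta encoded: [30, 5, 13, 21, 11]


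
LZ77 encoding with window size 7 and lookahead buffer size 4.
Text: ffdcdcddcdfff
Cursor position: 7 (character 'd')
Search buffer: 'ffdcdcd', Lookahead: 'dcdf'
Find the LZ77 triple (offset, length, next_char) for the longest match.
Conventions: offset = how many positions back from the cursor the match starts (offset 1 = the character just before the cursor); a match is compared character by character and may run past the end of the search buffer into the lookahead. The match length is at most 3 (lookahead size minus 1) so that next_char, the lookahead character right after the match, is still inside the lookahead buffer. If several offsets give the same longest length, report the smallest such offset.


Try each offset into the search buffer:
  offset=1 (pos 6, char 'd'): match length 1
  offset=2 (pos 5, char 'c'): match length 0
  offset=3 (pos 4, char 'd'): match length 3
  offset=4 (pos 3, char 'c'): match length 0
  offset=5 (pos 2, char 'd'): match length 3
  offset=6 (pos 1, char 'f'): match length 0
  offset=7 (pos 0, char 'f'): match length 0
Longest match has length 3, found at offsets 3, 5; take the smallest, offset 3.
next_char = character at position 7 + 3 = 10 -> 'f'

Best match: offset=3, length=3 (matching 'dcd' starting at position 4)
LZ77 triple: (3, 3, 'f')


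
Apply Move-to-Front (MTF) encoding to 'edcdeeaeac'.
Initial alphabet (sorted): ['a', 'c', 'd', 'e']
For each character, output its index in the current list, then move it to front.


MTF encoding:
'e': index 3 in ['a', 'c', 'd', 'e'] -> ['e', 'a', 'c', 'd']
'd': index 3 in ['e', 'a', 'c', 'd'] -> ['d', 'e', 'a', 'c']
'c': index 3 in ['d', 'e', 'a', 'c'] -> ['c', 'd', 'e', 'a']
'd': index 1 in ['c', 'd', 'e', 'a'] -> ['d', 'c', 'e', 'a']
'e': index 2 in ['d', 'c', 'e', 'a'] -> ['e', 'd', 'c', 'a']
'e': index 0 in ['e', 'd', 'c', 'a'] -> ['e', 'd', 'c', 'a']
'a': index 3 in ['e', 'd', 'c', 'a'] -> ['a', 'e', 'd', 'c']
'e': index 1 in ['a', 'e', 'd', 'c'] -> ['e', 'a', 'd', 'c']
'a': index 1 in ['e', 'a', 'd', 'c'] -> ['a', 'e', 'd', 'c']
'c': index 3 in ['a', 'e', 'd', 'c'] -> ['c', 'a', 'e', 'd']


Output: [3, 3, 3, 1, 2, 0, 3, 1, 1, 3]


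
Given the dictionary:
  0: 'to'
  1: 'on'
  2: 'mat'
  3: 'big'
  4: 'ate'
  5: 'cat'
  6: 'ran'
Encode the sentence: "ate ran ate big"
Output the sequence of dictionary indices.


Look up each word in the dictionary:
  'ate' -> 4
  'ran' -> 6
  'ate' -> 4
  'big' -> 3

Encoded: [4, 6, 4, 3]


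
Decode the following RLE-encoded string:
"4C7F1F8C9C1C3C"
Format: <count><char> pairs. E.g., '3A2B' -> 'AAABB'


Expanding each <count><char> pair:
  4C -> 'CCCC'
  7F -> 'FFFFFFF'
  1F -> 'F'
  8C -> 'CCCCCCCC'
  9C -> 'CCCCCCCCC'
  1C -> 'C'
  3C -> 'CCC'

Decoded = CCCCFFFFFFFFCCCCCCCCCCCCCCCCCCCCC


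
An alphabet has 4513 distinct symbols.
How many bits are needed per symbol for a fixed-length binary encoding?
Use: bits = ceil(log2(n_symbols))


log2(4513) = 12.1399
Bracket: 2^12 = 4096 < 4513 <= 2^13 = 8192
So ceil(log2(4513)) = 13

bits = ceil(log2(4513)) = ceil(12.1399) = 13 bits


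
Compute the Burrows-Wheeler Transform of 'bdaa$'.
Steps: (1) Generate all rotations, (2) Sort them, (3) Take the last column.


Rotations (sorted):
  0: $bdaa -> last char: a
  1: a$bda -> last char: a
  2: aa$bd -> last char: d
  3: bdaa$ -> last char: $
  4: daa$b -> last char: b


BWT = aad$b


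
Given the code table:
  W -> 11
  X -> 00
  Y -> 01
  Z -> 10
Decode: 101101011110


Decoding:
10 -> Z
11 -> W
01 -> Y
01 -> Y
11 -> W
10 -> Z


Result: ZWYYWZ


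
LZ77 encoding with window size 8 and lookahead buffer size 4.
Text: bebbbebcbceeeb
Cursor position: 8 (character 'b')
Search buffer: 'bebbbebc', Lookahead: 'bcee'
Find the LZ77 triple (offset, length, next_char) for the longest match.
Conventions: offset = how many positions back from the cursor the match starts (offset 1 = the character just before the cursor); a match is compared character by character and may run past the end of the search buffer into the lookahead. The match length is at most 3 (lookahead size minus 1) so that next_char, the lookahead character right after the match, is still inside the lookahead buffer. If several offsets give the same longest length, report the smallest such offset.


Try each offset into the search buffer:
  offset=1 (pos 7, char 'c'): match length 0
  offset=2 (pos 6, char 'b'): match length 2
  offset=3 (pos 5, char 'e'): match length 0
  offset=4 (pos 4, char 'b'): match length 1
  offset=5 (pos 3, char 'b'): match length 1
  offset=6 (pos 2, char 'b'): match length 1
  offset=7 (pos 1, char 'e'): match length 0
  offset=8 (pos 0, char 'b'): match length 1
Longest match has length 2 at offset 2.
next_char = character at position 8 + 2 = 10 -> 'e'

Best match: offset=2, length=2 (matching 'bc' starting at position 6)
LZ77 triple: (2, 2, 'e')


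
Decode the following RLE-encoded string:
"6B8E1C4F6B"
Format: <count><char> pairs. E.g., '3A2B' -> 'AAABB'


Expanding each <count><char> pair:
  6B -> 'BBBBBB'
  8E -> 'EEEEEEEE'
  1C -> 'C'
  4F -> 'FFFF'
  6B -> 'BBBBBB'

Decoded = BBBBBBEEEEEEEECFFFFBBBBBB


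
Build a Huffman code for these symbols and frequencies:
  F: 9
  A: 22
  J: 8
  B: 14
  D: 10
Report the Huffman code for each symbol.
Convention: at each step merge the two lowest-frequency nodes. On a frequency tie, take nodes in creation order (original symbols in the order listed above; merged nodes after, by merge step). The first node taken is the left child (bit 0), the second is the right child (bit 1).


Huffman tree construction:
Step 1: Merge J(8) + F(9) = 17
Step 2: Merge D(10) + B(14) = 24
Step 3: Merge (J+F)(17) + A(22) = 39
Step 4: Merge (D+B)(24) + ((J+F)+A)(39) = 63
Read each symbol's code off the tree from the root (left child = 0, right child = 1).

Codes:
  F: 101 (length 3)
  A: 11 (length 2)
  J: 100 (length 3)
  B: 01 (length 2)
  D: 00 (length 2)
Average code length: 143/63 = 2.2698 bits/symbol


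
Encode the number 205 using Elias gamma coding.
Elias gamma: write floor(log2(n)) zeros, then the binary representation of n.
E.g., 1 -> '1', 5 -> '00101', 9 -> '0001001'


num_bits = floor(log2(205)) + 1 = 8
leading_zeros = num_bits - 1 = 7
binary(205) = 11001101

Elias gamma(205) = '0000000' + '11001101' = 000000011001101 (15 bits)


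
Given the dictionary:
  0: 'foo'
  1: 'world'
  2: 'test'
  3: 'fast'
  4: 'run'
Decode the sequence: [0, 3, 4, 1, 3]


Look up each index in the dictionary:
  0 -> 'foo'
  3 -> 'fast'
  4 -> 'run'
  1 -> 'world'
  3 -> 'fast'

Decoded: "foo fast run world fast"


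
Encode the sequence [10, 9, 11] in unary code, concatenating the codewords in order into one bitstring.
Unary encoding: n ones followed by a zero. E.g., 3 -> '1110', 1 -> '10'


Encode each number as n ones followed by a terminating 0:
  10 -> 11111111110 (11 bits)
  9 -> 1111111110 (10 bits)
  11 -> 111111111110 (12 bits)
Total length = 11 + 10 + 12 = 33 bits.

Unary([10, 9, 11]) = 111111111101111111110111111111110 (33 bits)


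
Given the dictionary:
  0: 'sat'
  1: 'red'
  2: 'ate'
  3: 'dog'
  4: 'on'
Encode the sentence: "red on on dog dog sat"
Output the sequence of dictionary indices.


Look up each word in the dictionary:
  'red' -> 1
  'on' -> 4
  'on' -> 4
  'dog' -> 3
  'dog' -> 3
  'sat' -> 0

Encoded: [1, 4, 4, 3, 3, 0]


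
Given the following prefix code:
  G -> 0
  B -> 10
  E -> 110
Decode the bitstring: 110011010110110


Decoding step by step:
Bits 110 -> E
Bits 0 -> G
Bits 110 -> E
Bits 10 -> B
Bits 110 -> E
Bits 110 -> E


Decoded message: EGEBEE


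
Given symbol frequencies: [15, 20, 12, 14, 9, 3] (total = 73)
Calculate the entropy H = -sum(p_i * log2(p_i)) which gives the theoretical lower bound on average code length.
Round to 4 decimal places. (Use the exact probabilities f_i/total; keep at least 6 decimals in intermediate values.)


Per-symbol terms -p_i * log2(p_i) with p_i = f_i/73:
  p = 15/73 = 0.205479: log2(p) = -2.282934, -p*log2(p) = 0.469096
  p = 20/73 = 0.273973: log2(p) = -1.867896, -p*log2(p) = 0.511752
  p = 12/73 = 0.164384: log2(p) = -2.604862, -p*log2(p) = 0.428197
  p = 14/73 = 0.191781: log2(p) = -2.382470, -p*log2(p) = 0.456912
  p = 9/73 = 0.123288: log2(p) = -3.019900, -p*log2(p) = 0.372316
  p = 3/73 = 0.041096: log2(p) = -4.604862, -p*log2(p) = 0.189241
H = 0.469096 + 0.511752 + 0.428197 + 0.456912 + 0.372316 + 0.189241 = 2.427514

H = 2.4275 bits/symbol


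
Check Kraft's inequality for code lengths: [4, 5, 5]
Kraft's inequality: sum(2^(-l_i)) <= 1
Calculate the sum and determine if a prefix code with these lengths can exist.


Sum = 2^(-4) + 2^(-5) + 2^(-5)
    = 0.0625 + 0.03125 + 0.03125
    = 4/32 = 0.125
Since 0.125 <= 1, Kraft's inequality IS satisfied.
A prefix code with these lengths CAN exist.

Kraft sum = 0.125. Satisfied.


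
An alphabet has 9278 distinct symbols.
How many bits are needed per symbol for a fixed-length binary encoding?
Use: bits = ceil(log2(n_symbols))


log2(9278) = 13.1796
Bracket: 2^13 = 8192 < 9278 <= 2^14 = 16384
So ceil(log2(9278)) = 14

bits = ceil(log2(9278)) = ceil(13.1796) = 14 bits


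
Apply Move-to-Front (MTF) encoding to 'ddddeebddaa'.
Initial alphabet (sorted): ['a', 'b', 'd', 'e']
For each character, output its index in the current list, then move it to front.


MTF encoding:
'd': index 2 in ['a', 'b', 'd', 'e'] -> ['d', 'a', 'b', 'e']
'd': index 0 in ['d', 'a', 'b', 'e'] -> ['d', 'a', 'b', 'e']
'd': index 0 in ['d', 'a', 'b', 'e'] -> ['d', 'a', 'b', 'e']
'd': index 0 in ['d', 'a', 'b', 'e'] -> ['d', 'a', 'b', 'e']
'e': index 3 in ['d', 'a', 'b', 'e'] -> ['e', 'd', 'a', 'b']
'e': index 0 in ['e', 'd', 'a', 'b'] -> ['e', 'd', 'a', 'b']
'b': index 3 in ['e', 'd', 'a', 'b'] -> ['b', 'e', 'd', 'a']
'd': index 2 in ['b', 'e', 'd', 'a'] -> ['d', 'b', 'e', 'a']
'd': index 0 in ['d', 'b', 'e', 'a'] -> ['d', 'b', 'e', 'a']
'a': index 3 in ['d', 'b', 'e', 'a'] -> ['a', 'd', 'b', 'e']
'a': index 0 in ['a', 'd', 'b', 'e'] -> ['a', 'd', 'b', 'e']


Output: [2, 0, 0, 0, 3, 0, 3, 2, 0, 3, 0]


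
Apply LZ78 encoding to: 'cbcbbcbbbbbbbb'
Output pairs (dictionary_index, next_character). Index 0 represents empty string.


LZ78 encoding steps:
Dictionary: {0: ''}
Step 1: w='' (idx 0), next='c' -> output (0, 'c'), add 'c' as idx 1
Step 2: w='' (idx 0), next='b' -> output (0, 'b'), add 'b' as idx 2
Step 3: w='c' (idx 1), next='b' -> output (1, 'b'), add 'cb' as idx 3
Step 4: w='b' (idx 2), next='c' -> output (2, 'c'), add 'bc' as idx 4
Step 5: w='b' (idx 2), next='b' -> output (2, 'b'), add 'bb' as idx 5
Step 6: w='bb' (idx 5), next='b' -> output (5, 'b'), add 'bbb' as idx 6
Step 7: w='bbb' (idx 6), end of input -> output (6, '')


Encoded: [(0, 'c'), (0, 'b'), (1, 'b'), (2, 'c'), (2, 'b'), (5, 'b'), (6, '')]


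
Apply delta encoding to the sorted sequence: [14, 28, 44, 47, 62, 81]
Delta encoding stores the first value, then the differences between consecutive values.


First value: 14
Deltas:
  28 - 14 = 14
  44 - 28 = 16
  47 - 44 = 3
  62 - 47 = 15
  81 - 62 = 19


Delta encoded: [14, 14, 16, 3, 15, 19]


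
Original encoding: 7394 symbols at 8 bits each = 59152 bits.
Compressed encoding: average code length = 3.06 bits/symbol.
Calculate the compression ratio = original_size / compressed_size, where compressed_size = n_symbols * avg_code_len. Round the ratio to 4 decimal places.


original_size = n_symbols * orig_bits = 7394 * 8 = 59152 bits
compressed_size = n_symbols * avg_code_len = 7394 * 3.06 = 22625.64 bits
ratio = original_size / compressed_size = 59152 / 22625.64 = 2.6144

Compression ratio = 2.6144


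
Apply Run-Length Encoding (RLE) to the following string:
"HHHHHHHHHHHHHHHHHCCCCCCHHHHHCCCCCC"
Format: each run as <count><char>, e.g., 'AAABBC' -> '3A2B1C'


Scanning runs left to right:
  i=0: run of 'H' x 17 -> '17H'
  i=17: run of 'C' x 6 -> '6C'
  i=23: run of 'H' x 5 -> '5H'
  i=28: run of 'C' x 6 -> '6C'

RLE = 17H6C5H6C


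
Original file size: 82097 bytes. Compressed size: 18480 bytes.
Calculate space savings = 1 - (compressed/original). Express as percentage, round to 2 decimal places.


ratio = compressed/original = 18480/82097 = 0.2251
savings = 1 - ratio = 1 - 0.2251 = 0.7749
as a percentage: 0.7749 * 100 = 77.49%

Space savings = 1 - 18480/82097 = 77.49%


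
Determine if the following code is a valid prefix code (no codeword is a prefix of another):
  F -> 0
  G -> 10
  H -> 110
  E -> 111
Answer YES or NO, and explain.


Checking each pair (does one codeword prefix another?):
  F='0' vs G='10': no prefix
  F='0' vs H='110': no prefix
  F='0' vs E='111': no prefix
  G='10' vs F='0': no prefix
  G='10' vs H='110': no prefix
  G='10' vs E='111': no prefix
  H='110' vs F='0': no prefix
  H='110' vs G='10': no prefix
  H='110' vs E='111': no prefix
  E='111' vs F='0': no prefix
  E='111' vs G='10': no prefix
  E='111' vs H='110': no prefix
No violation found over all pairs.

YES -- this is a valid prefix code. No codeword is a prefix of any other codeword.


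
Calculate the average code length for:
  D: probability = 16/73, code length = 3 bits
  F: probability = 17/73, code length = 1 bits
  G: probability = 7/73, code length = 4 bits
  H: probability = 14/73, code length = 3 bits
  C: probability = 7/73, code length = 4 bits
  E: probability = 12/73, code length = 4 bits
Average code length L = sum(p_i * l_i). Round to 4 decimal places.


Weighted contributions p_i * l_i:
  D: (16/73) * 3 = 48/73
  F: (17/73) * 1 = 17/73
  G: (7/73) * 4 = 28/73
  H: (14/73) * 3 = 42/73
  C: (7/73) * 4 = 28/73
  E: (12/73) * 4 = 48/73
Sum = (48 + 17 + 28 + 42 + 28 + 48)/73 = 211/73

L = 211/73 = 2.8904 bits/symbol


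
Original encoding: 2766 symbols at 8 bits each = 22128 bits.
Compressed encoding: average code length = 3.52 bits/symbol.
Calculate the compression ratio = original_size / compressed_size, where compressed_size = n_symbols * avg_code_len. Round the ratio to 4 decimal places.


original_size = n_symbols * orig_bits = 2766 * 8 = 22128 bits
compressed_size = n_symbols * avg_code_len = 2766 * 3.52 = 9736.32 bits
ratio = original_size / compressed_size = 22128 / 9736.32 = 2.2727

Compression ratio = 2.2727


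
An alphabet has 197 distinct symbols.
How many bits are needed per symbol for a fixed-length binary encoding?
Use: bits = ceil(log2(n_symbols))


log2(197) = 7.6221
Bracket: 2^7 = 128 < 197 <= 2^8 = 256
So ceil(log2(197)) = 8

bits = ceil(log2(197)) = ceil(7.6221) = 8 bits


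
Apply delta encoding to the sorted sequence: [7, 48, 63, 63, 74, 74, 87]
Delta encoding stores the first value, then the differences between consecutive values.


First value: 7
Deltas:
  48 - 7 = 41
  63 - 48 = 15
  63 - 63 = 0
  74 - 63 = 11
  74 - 74 = 0
  87 - 74 = 13


Delta encoded: [7, 41, 15, 0, 11, 0, 13]


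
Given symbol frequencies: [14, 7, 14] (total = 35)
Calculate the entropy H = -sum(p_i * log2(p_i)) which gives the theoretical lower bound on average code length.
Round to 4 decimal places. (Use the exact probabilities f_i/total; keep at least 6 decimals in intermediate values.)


Per-symbol terms -p_i * log2(p_i) with p_i = f_i/35:
  p = 14/35 = 0.400000: log2(p) = -1.321928, -p*log2(p) = 0.528771
  p = 7/35 = 0.200000: log2(p) = -2.321928, -p*log2(p) = 0.464386
  p = 14/35 = 0.400000: log2(p) = -1.321928, -p*log2(p) = 0.528771
H = 0.528771 + 0.464386 + 0.528771 = 1.521928

H = 1.5219 bits/symbol
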